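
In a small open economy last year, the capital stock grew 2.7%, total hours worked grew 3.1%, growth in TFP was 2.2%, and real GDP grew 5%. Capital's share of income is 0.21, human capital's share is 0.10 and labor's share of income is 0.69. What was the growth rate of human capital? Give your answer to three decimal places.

Labor's share = 1 − 0.21 − 0.1 = 0.69.
gY = gA + 0.21×2.7 + 0.69×3.1 + 0.1×g.
0.1×g = 5 − 2.2 − 2.706 = 0.094.
g = 0.094 / 0.1 = 0.94%.

0.940%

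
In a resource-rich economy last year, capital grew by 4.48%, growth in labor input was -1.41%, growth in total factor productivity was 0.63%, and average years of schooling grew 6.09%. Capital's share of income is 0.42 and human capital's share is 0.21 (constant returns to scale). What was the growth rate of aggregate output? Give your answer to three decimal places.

Labor's share = 1 − 0.42 − 0.21 = 0.37.
Capital: 0.42 × 4.48 = 1.8816 pp.
Average years of schooling: 0.21 × 6.09 = 1.2789 pp.
Labor input: 0.37 × (-1.41) = -0.5217 pp.
Output growth = 0.63 + 2.6388 = 3.2688%.

Aggregate output growth was 3.269%.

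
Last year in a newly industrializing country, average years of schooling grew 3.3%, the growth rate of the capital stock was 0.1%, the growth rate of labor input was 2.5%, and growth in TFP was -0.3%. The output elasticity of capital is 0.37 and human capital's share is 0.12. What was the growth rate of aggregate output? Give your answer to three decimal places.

1.408%

Labor's share = 1 − 0.37 − 0.12 = 0.51.
The capital stock: 0.37 × 0.1 = 0.037 pp.
Average years of schooling: 0.12 × 3.3 = 0.396 pp.
Labor input: 0.51 × 2.5 = 1.275 pp.
Output growth = -0.3 + 1.708 = 1.408%.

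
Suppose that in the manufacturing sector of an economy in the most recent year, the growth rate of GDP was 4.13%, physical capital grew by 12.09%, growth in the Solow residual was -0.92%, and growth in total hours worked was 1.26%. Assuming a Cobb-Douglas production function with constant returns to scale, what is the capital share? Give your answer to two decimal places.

gY = gA + α·gK + (1−α)·gL, so gY − gA − gL = α(gK − gL).
4.13 + 0.92 − 1.26 = α × (12.09 − 1.26).
3.79 = 10.83 α, so α = 0.35.

α = 0.35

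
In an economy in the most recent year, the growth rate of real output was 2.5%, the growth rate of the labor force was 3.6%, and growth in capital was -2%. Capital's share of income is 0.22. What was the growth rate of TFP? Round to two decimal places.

0.13%

Labor's share = 1 − 0.22 = 0.78.
Capital: 0.22 × (-2) = -0.44 pp.
The labor force: 0.78 × 3.6 = 2.808 pp.
TFP growth = 2.5 − 2.368 = 0.132%.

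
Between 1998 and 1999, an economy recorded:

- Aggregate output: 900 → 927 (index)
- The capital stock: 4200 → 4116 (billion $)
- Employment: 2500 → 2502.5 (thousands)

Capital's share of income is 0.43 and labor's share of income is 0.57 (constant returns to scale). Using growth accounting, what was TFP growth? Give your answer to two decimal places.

3.80%

Aggregate output growth = (927 − 900) / 900 = 3%.
The capital stock growth = (4116 − 4200) / 4200 = -2%.
Employment growth = (2502.5 − 2500) / 2500 = 0.1%.
Labor's share = 1 − 0.43 = 0.57.
The capital stock: 0.43 × (-2) = -0.86 pp.
Employment: 0.57 × 0.1 = 0.057 pp.
TFP growth = 3 + 0.803 = 3.803%.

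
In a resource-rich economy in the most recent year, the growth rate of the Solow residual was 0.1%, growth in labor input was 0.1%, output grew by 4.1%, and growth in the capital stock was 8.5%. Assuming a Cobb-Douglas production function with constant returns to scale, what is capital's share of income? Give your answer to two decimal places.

gY = gA + α·gK + (1−α)·gL, so gY − gA − gL = α(gK − gL).
4.1 − 0.1 − 0.1 = α × (8.5 − 0.1).
3.9 = 8.4 α, so α = 0.4643.

Capital's share of income is 0.46.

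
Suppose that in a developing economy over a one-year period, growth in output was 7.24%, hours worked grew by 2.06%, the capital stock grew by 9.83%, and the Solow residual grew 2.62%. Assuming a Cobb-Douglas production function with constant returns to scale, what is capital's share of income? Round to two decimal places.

gY = gA + α·gK + (1−α)·gL, so gY − gA − gL = α(gK − gL).
7.24 − 2.62 − 2.06 = α × (9.83 − 2.06).
2.56 = 7.77 α, so α = 0.3295.

Capital's share of income is 0.33.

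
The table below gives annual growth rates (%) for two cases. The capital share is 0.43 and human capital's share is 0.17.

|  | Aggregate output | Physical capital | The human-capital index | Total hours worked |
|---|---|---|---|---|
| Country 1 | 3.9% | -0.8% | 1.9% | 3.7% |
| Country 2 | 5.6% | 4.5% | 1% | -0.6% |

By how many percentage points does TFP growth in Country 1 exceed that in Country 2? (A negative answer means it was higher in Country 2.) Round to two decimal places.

-1.29 percentage points

Labor's share = 1 − 0.43 − 0.17 = 0.4.
Country 1: TFP = 3.9 + 0.344 − 0.323 − 1.48 = 2.441%.
Country 2: TFP = 5.6 − 1.935 − 0.17 + 0.24 = 3.735%.
Difference = 2.441 − (3.735) = -1.294 pp.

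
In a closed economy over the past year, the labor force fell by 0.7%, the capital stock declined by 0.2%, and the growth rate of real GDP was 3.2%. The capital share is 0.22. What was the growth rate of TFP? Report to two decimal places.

Labor's share = 1 − 0.22 = 0.78.
The capital stock: 0.22 × (-0.2) = -0.044 pp.
The labor force: 0.78 × (-0.7) = -0.546 pp.
TFP growth = 3.2 + 0.59 = 3.79%.

3.79%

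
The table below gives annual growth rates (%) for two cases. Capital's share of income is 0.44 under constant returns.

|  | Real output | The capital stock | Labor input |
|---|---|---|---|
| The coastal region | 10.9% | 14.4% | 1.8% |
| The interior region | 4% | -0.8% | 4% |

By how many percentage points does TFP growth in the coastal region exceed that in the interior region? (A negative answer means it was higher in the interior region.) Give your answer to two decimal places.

1.44 percentage points

Labor's share = 1 − 0.44 = 0.56.
The coastal region: TFP = 10.9 − 6.336 − 1.008 = 3.556%.
The interior region: TFP = 4 + 0.352 − 2.24 = 2.112%.
Difference = 3.556 − (2.112) = 1.444 pp.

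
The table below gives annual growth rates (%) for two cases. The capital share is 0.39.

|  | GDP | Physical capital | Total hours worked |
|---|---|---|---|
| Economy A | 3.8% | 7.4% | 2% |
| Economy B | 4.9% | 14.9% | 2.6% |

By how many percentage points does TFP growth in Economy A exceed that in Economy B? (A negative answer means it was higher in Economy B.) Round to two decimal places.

2.19 percentage points

Labor's share = 1 − 0.39 = 0.61.
Economy A: TFP = 3.8 − 2.886 − 1.22 = -0.306%.
Economy B: TFP = 4.9 − 5.811 − 1.586 = -2.497%.
Difference = -0.306 − (-2.497) = 2.191 pp.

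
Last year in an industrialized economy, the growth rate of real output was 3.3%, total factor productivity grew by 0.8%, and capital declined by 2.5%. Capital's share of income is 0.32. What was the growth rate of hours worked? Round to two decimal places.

4.85%

Labor's share = 1 − 0.32 = 0.68.
gY = gA + 0.32×(-2.5) + 0.68×g.
0.68×g = 3.3 − 0.8 + 0.8 = 3.3.
g = 3.3 / 0.68 = 4.8529%.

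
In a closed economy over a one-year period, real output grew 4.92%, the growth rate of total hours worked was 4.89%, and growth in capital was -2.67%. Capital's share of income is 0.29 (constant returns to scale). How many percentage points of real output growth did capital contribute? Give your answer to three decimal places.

Contribution = share × growth = 0.29 × (-2.67) = -0.7743 pp.

-0.774 pp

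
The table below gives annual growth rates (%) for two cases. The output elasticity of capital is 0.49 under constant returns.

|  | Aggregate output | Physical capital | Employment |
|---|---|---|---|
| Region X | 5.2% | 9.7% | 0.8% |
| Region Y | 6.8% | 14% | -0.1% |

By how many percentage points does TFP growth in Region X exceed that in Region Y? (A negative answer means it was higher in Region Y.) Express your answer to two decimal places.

Labor's share = 1 − 0.49 = 0.51.
Region X: TFP = 5.2 − 4.753 − 0.408 = 0.039%.
Region Y: TFP = 6.8 − 6.86 + 0.051 = -0.009%.
Difference = 0.039 − (-0.009) = 0.048 pp.

0.05 percentage points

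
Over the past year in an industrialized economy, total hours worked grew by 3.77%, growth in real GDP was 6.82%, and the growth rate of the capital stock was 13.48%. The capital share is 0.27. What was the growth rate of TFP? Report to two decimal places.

Labor's share = 1 − 0.27 = 0.73.
The capital stock: 0.27 × 13.48 = 3.6396 pp.
Total hours worked: 0.73 × 3.77 = 2.7521 pp.
TFP growth = 6.82 − 6.3917 = 0.4283%.

TFP growth was 0.43%.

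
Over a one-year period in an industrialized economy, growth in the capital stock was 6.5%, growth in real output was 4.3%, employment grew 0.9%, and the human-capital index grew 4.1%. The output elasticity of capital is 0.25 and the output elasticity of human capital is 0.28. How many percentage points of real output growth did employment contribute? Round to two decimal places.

0.42 pp

Labor's share = 1 − 0.25 − 0.28 = 0.47.
Contribution = share × growth = 0.47 × 0.9 = 0.423 pp.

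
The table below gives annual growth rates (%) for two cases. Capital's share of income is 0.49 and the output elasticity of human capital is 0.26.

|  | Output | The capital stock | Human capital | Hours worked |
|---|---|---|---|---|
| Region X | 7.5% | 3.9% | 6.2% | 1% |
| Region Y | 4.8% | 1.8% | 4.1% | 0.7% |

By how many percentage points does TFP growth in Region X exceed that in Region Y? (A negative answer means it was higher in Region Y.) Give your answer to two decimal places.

Labor's share = 1 − 0.49 − 0.26 = 0.25.
Region X: TFP = 7.5 − 1.911 − 1.612 − 0.25 = 3.727%.
Region Y: TFP = 4.8 − 0.882 − 1.066 − 0.175 = 2.677%.
Difference = 3.727 − (2.677) = 1.05 pp.

1.05 percentage points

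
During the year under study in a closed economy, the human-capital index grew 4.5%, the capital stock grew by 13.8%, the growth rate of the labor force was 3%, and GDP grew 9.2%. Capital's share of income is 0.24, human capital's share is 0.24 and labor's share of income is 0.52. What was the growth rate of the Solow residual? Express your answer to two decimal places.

Labor's share = 1 − 0.24 − 0.24 = 0.52.
The capital stock: 0.24 × 13.8 = 3.312 pp.
The human-capital index: 0.24 × 4.5 = 1.08 pp.
The labor force: 0.52 × 3 = 1.56 pp.
TFP growth = 9.2 − 5.952 = 3.248%.

The Solow residual grew 3.25%.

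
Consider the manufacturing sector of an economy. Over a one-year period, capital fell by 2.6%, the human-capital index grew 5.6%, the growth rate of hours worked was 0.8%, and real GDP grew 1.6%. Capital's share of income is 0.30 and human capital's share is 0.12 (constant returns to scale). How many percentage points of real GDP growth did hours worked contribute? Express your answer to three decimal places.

Labor's share = 1 − 0.3 − 0.12 = 0.58.
Contribution = share × growth = 0.58 × 0.8 = 0.464 pp.

0.464 pp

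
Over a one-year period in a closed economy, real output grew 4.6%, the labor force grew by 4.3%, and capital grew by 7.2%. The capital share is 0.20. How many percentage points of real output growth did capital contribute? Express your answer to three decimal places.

1.440 pp

Contribution = share × growth = 0.2 × 7.2 = 1.44 pp.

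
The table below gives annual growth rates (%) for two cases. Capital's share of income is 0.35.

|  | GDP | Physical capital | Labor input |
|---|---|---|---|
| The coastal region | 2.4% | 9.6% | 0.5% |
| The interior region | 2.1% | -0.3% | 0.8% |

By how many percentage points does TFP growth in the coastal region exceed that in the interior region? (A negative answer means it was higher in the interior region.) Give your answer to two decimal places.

-2.97 percentage points

Labor's share = 1 − 0.35 = 0.65.
The coastal region: TFP = 2.4 − 3.36 − 0.325 = -1.285%.
The interior region: TFP = 2.1 + 0.105 − 0.52 = 1.685%.
Difference = -1.285 − (1.685) = -2.97 pp.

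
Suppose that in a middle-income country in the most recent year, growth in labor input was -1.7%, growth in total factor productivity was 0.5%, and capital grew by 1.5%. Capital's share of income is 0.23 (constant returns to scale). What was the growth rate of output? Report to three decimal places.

-0.464%

Labor's share = 1 − 0.23 = 0.77.
Capital: 0.23 × 1.5 = 0.345 pp.
Labor input: 0.77 × (-1.7) = -1.309 pp.
Output growth = 0.5 + (-0.964) = -0.464%.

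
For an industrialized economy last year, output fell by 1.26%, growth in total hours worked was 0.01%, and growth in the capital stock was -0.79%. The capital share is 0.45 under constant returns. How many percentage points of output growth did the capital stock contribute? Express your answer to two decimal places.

-0.36

Contribution = share × growth = 0.45 × (-0.79) = -0.3555 pp.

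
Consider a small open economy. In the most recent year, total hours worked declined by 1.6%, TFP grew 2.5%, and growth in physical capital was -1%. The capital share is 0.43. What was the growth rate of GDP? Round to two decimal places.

Labor's share = 1 − 0.43 = 0.57.
Physical capital: 0.43 × (-1) = -0.43 pp.
Total hours worked: 0.57 × (-1.6) = -0.912 pp.
Output growth = 2.5 + (-1.342) = 1.158%.

1.16%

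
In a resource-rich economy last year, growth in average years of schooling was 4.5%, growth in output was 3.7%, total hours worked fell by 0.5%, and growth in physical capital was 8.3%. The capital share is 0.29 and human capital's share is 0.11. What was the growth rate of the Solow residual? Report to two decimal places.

The Solow residual grew 1.10%.

Labor's share = 1 − 0.29 − 0.11 = 0.6.
Physical capital: 0.29 × 8.3 = 2.407 pp.
Average years of schooling: 0.11 × 4.5 = 0.495 pp.
Total hours worked: 0.6 × (-0.5) = -0.3 pp.
TFP growth = 3.7 − 2.602 = 1.098%.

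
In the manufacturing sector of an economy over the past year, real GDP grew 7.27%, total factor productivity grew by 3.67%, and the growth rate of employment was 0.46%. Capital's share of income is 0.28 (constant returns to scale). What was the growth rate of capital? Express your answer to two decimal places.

11.67%

Labor's share = 1 − 0.28 = 0.72.
gY = gA + 0.72×0.46 + 0.28×g.
0.28×g = 7.27 − 3.67 − 0.3312 = 3.2688.
g = 3.2688 / 0.28 = 11.6743%.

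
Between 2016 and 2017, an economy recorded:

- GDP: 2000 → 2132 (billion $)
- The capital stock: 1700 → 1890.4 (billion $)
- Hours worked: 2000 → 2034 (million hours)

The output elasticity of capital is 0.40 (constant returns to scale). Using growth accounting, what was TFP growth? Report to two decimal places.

GDP growth = (2132 − 2000) / 2000 = 6.6%.
The capital stock growth = (1890.4 − 1700) / 1700 = 11.2%.
Hours worked growth = (2034 − 2000) / 2000 = 1.7%.
Labor's share = 1 − 0.4 = 0.6.
The capital stock: 0.4 × 11.2 = 4.48 pp.
Hours worked: 0.6 × 1.7 = 1.02 pp.
TFP growth = 6.6 − 5.5 = 1.1%.

1.10%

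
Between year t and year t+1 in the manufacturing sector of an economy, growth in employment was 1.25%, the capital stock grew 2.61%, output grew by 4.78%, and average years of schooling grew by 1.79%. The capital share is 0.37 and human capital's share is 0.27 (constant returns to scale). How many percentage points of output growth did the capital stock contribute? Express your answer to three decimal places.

Contribution = share × growth = 0.37 × 2.61 = 0.9657 pp.

0.966 pp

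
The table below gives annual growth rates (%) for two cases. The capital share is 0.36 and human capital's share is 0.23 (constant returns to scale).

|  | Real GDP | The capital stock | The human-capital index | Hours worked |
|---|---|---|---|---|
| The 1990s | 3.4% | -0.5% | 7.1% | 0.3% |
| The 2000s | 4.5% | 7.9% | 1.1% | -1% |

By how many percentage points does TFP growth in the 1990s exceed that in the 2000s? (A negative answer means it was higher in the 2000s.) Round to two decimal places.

0.01 percentage points

Labor's share = 1 − 0.36 − 0.23 = 0.41.
The 1990s: TFP = 3.4 + 0.18 − 1.633 − 0.123 = 1.824%.
The 2000s: TFP = 4.5 − 2.844 − 0.253 + 0.41 = 1.813%.
Difference = 1.824 − (1.813) = 0.011 pp.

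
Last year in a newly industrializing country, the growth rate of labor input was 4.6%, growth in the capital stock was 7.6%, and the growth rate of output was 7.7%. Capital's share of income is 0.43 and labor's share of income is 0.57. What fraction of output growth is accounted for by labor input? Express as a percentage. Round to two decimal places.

Labor's share = 1 − 0.43 = 0.57.
Labor input contributed 0.57 × 4.6 = 2.622 pp.
Share of growth = 2.622 / 7.7 × 100 = 34.0519%.

34.05%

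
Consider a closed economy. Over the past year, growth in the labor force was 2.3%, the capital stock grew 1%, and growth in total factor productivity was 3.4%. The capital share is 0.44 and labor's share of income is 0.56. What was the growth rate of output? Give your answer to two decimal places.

Labor's share = 1 − 0.44 = 0.56.
The capital stock: 0.44 × 1 = 0.44 pp.
The labor force: 0.56 × 2.3 = 1.288 pp.
Output growth = 3.4 + 1.728 = 5.128%.

5.13%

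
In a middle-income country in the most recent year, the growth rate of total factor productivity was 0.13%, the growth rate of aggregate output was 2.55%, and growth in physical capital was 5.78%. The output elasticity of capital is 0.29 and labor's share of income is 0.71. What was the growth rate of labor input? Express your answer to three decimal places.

1.048%

Labor's share = 1 − 0.29 = 0.71.
gY = gA + 0.29×5.78 + 0.71×g.
0.71×g = 2.55 − 0.13 − 1.6762 = 0.7438.
g = 0.7438 / 0.71 = 1.04761%.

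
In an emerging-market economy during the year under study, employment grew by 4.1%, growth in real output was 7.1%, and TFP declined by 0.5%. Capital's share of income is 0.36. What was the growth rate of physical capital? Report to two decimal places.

Physical capital grew 13.82%.

Labor's share = 1 − 0.36 = 0.64.
gY = gA + 0.64×4.1 + 0.36×g.
0.36×g = 7.1 + 0.5 − 2.624 = 4.976.
g = 4.976 / 0.36 = 13.8222%.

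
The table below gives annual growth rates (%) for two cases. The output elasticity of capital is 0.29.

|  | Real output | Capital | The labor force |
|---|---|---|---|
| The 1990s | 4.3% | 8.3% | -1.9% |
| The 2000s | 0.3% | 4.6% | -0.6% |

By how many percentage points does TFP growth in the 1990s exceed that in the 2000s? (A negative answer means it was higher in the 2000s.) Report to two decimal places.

3.85 percentage points

Labor's share = 1 − 0.29 = 0.71.
The 1990s: TFP = 4.3 − 2.407 + 1.349 = 3.242%.
The 2000s: TFP = 0.3 − 1.334 + 0.426 = -0.608%.
Difference = 3.242 − (-0.608) = 3.85 pp.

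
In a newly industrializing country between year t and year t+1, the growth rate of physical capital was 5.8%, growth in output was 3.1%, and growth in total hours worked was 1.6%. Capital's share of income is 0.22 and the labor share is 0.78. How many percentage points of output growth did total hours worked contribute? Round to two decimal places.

Labor's share = 1 − 0.22 = 0.78.
Contribution = share × growth = 0.78 × 1.6 = 1.248 pp.

1.25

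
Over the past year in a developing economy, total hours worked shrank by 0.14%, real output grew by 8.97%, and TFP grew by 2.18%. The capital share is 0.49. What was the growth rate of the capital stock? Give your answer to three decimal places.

Labor's share = 1 − 0.49 = 0.51.
gY = gA + 0.51×(-0.14) + 0.49×g.
0.49×g = 8.97 − 2.18 + 0.0714 = 6.8614.
g = 6.8614 / 0.49 = 14.00286%.

The capital stock grew 14.003%.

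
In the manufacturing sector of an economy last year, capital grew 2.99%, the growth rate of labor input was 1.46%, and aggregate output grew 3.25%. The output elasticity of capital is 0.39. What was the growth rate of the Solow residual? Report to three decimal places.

1.193%

Labor's share = 1 − 0.39 = 0.61.
Capital: 0.39 × 2.99 = 1.1661 pp.
Labor input: 0.61 × 1.46 = 0.8906 pp.
TFP growth = 3.25 − 2.0567 = 1.1933%.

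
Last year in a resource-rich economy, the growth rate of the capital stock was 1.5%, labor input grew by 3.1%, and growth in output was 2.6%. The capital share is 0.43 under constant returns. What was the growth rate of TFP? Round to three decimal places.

TFP growth was 0.188%.

Labor's share = 1 − 0.43 = 0.57.
The capital stock: 0.43 × 1.5 = 0.645 pp.
Labor input: 0.57 × 3.1 = 1.767 pp.
TFP growth = 2.6 − 2.412 = 0.188%.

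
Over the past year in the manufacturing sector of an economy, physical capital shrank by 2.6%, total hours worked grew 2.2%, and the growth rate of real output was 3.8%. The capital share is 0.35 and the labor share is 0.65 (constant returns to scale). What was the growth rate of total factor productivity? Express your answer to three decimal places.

Total factor productivity grew 3.280%.

Labor's share = 1 − 0.35 = 0.65.
Physical capital: 0.35 × (-2.6) = -0.91 pp.
Total hours worked: 0.65 × 2.2 = 1.43 pp.
TFP growth = 3.8 − 0.52 = 3.28%.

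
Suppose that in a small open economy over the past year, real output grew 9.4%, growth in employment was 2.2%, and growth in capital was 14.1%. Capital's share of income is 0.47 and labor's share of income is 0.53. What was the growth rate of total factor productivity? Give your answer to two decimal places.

Labor's share = 1 − 0.47 = 0.53.
Capital: 0.47 × 14.1 = 6.627 pp.
Employment: 0.53 × 2.2 = 1.166 pp.
TFP growth = 9.4 − 7.793 = 1.607%.

1.61%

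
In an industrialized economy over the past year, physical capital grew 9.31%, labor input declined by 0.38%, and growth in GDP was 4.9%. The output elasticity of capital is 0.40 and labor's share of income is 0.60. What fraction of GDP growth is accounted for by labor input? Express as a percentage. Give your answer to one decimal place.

Labor's share = 1 − 0.4 = 0.6.
Labor input contributed 0.6 × (-0.38) = -0.228 pp.
Share of growth = -0.228 / 4.9 × 100 = -4.653%.

Labor input accounted for -4.7% of growth.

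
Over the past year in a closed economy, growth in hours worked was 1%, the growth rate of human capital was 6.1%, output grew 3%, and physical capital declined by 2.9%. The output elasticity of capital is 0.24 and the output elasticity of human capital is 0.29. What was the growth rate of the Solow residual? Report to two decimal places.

Labor's share = 1 − 0.24 − 0.29 = 0.47.
Physical capital: 0.24 × (-2.9) = -0.696 pp.
Human capital: 0.29 × 6.1 = 1.769 pp.
Hours worked: 0.47 × 1 = 0.47 pp.
TFP growth = 3 − 1.543 = 1.457%.

The Solow residual growth was 1.46%.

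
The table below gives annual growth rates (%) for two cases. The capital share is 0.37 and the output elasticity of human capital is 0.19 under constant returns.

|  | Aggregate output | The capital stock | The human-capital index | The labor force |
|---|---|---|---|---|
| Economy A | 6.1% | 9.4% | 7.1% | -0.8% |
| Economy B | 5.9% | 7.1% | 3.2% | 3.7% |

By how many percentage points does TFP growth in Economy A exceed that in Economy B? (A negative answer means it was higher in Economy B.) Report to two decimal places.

Labor's share = 1 − 0.37 − 0.19 = 0.44.
Economy A: TFP = 6.1 − 3.478 − 1.349 + 0.352 = 1.625%.
Economy B: TFP = 5.9 − 2.627 − 0.608 − 1.628 = 1.037%.
Difference = 1.625 − (1.037) = 0.588 pp.

0.59 percentage points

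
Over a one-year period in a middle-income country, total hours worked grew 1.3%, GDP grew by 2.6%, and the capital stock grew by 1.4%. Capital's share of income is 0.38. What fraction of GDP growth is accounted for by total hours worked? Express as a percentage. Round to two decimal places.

Labor's share = 1 − 0.38 = 0.62.
Total hours worked contributed 0.62 × 1.3 = 0.806 pp.
Share of growth = 0.806 / 2.6 × 100 = 31%.

Total hours worked accounted for 31.00% of growth.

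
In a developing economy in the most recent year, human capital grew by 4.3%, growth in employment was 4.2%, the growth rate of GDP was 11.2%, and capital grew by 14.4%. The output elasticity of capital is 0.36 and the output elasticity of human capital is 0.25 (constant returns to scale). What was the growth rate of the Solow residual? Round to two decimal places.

The Solow residual grew 3.30%.

Labor's share = 1 − 0.36 − 0.25 = 0.39.
Capital: 0.36 × 14.4 = 5.184 pp.
Human capital: 0.25 × 4.3 = 1.075 pp.
Employment: 0.39 × 4.2 = 1.638 pp.
TFP growth = 11.2 − 7.897 = 3.303%.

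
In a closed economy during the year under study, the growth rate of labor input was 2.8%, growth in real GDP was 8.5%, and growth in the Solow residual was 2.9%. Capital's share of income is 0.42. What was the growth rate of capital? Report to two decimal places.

Labor's share = 1 − 0.42 = 0.58.
gY = gA + 0.58×2.8 + 0.42×g.
0.42×g = 8.5 − 2.9 − 1.624 = 3.976.
g = 3.976 / 0.42 = 9.4667%.

Capital grew 9.47%.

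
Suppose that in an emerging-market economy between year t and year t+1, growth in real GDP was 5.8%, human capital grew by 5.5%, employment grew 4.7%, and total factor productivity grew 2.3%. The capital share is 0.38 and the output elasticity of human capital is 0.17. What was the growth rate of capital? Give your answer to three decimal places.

1.184%

Labor's share = 1 − 0.38 − 0.17 = 0.45.
gY = gA + 0.17×5.5 + 0.45×4.7 + 0.38×g.
0.38×g = 5.8 − 2.3 − 3.05 = 0.45.
g = 0.45 / 0.38 = 1.18421%.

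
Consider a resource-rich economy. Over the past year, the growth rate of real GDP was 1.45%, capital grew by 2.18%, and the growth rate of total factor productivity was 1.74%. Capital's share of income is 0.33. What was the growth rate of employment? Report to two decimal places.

Labor's share = 1 − 0.33 = 0.67.
gY = gA + 0.33×2.18 + 0.67×g.
0.67×g = 1.45 − 1.74 − 0.7194 = -1.0094.
g = -1.0094 / 0.67 = -1.5066%.

-1.51%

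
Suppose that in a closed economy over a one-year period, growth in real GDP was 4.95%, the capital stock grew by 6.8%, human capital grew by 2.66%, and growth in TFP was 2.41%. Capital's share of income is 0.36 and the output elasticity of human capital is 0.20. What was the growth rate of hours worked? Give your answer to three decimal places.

-1.000%

Labor's share = 1 − 0.36 − 0.2 = 0.44.
gY = gA + 0.36×6.8 + 0.2×2.66 + 0.44×g.
0.44×g = 4.95 − 2.41 − 2.98 = -0.44.
g = -0.44 / 0.44 = -1%.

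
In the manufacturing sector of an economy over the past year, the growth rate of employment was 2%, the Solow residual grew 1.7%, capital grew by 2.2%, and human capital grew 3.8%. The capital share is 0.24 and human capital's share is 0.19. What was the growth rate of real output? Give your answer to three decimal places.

Labor's share = 1 − 0.24 − 0.19 = 0.57.
Capital: 0.24 × 2.2 = 0.528 pp.
Human capital: 0.19 × 3.8 = 0.722 pp.
Employment: 0.57 × 2 = 1.14 pp.
Output growth = 1.7 + 2.39 = 4.09%.

4.090%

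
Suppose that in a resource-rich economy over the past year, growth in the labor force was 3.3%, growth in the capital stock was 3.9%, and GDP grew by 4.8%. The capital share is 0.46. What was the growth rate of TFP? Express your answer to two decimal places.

1.22%

Labor's share = 1 − 0.46 = 0.54.
The capital stock: 0.46 × 3.9 = 1.794 pp.
The labor force: 0.54 × 3.3 = 1.782 pp.
TFP growth = 4.8 − 3.576 = 1.224%.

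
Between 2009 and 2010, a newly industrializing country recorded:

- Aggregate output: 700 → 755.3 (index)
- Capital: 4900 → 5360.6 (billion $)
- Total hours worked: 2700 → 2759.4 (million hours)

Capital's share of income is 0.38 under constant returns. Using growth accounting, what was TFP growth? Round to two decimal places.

Aggregate output growth = (755.3 − 700) / 700 = 7.9%.
Capital growth = (5360.6 − 4900) / 4900 = 9.4%.
Total hours worked growth = (2759.4 − 2700) / 2700 = 2.2%.
Labor's share = 1 − 0.38 = 0.62.
Capital: 0.38 × 9.4 = 3.572 pp.
Total hours worked: 0.62 × 2.2 = 1.364 pp.
TFP growth = 7.9 − 4.936 = 2.964%.

TFP grew 2.96%.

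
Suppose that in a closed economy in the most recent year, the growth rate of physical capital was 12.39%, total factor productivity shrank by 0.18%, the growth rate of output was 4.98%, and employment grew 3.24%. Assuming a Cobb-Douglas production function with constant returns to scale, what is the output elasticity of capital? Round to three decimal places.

gY = gA + α·gK + (1−α)·gL, so gY − gA − gL = α(gK − gL).
4.98 + 0.18 − 3.24 = α × (12.39 − 3.24).
1.92 = 9.15 α, so α = 0.20984.

The output elasticity of capital is 0.210.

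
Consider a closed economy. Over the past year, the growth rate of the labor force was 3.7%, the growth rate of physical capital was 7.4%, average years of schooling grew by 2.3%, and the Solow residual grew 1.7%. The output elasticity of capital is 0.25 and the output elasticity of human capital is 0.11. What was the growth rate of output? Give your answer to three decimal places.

Labor's share = 1 − 0.25 − 0.11 = 0.64.
Physical capital: 0.25 × 7.4 = 1.85 pp.
Average years of schooling: 0.11 × 2.3 = 0.253 pp.
The labor force: 0.64 × 3.7 = 2.368 pp.
Output growth = 1.7 + 4.471 = 6.171%.

6.171%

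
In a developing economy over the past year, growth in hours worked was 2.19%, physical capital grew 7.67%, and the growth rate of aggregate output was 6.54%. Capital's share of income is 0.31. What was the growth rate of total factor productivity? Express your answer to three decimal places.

Labor's share = 1 − 0.31 = 0.69.
Physical capital: 0.31 × 7.67 = 2.3777 pp.
Hours worked: 0.69 × 2.19 = 1.5111 pp.
TFP growth = 6.54 − 3.8888 = 2.6512%.

2.651%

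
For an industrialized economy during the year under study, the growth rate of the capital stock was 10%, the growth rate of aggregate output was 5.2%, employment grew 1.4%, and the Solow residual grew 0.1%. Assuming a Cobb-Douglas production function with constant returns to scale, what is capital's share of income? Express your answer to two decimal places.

gY = gA + α·gK + (1−α)·gL, so gY − gA − gL = α(gK − gL).
5.2 − 0.1 − 1.4 = α × (10 − 1.4).
3.7 = 8.6 α, so α = 0.4302.

0.43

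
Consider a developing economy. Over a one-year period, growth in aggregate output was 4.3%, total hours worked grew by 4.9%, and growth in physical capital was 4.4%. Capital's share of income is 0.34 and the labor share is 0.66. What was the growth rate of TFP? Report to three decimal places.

-0.430%

Labor's share = 1 − 0.34 = 0.66.
Physical capital: 0.34 × 4.4 = 1.496 pp.
Total hours worked: 0.66 × 4.9 = 3.234 pp.
TFP growth = 4.3 − 4.73 = -0.43%.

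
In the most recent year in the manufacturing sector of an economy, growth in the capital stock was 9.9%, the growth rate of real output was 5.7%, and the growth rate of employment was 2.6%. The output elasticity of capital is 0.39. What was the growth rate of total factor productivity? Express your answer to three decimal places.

0.253%

Labor's share = 1 − 0.39 = 0.61.
The capital stock: 0.39 × 9.9 = 3.861 pp.
Employment: 0.61 × 2.6 = 1.586 pp.
TFP growth = 5.7 − 5.447 = 0.253%.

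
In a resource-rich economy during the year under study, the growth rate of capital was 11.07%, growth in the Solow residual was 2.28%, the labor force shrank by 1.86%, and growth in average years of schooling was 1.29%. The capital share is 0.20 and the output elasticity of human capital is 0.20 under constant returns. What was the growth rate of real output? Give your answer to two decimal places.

Real output growth was 3.64%.

Labor's share = 1 − 0.2 − 0.2 = 0.6.
Capital: 0.2 × 11.07 = 2.214 pp.
Average years of schooling: 0.2 × 1.29 = 0.258 pp.
The labor force: 0.6 × (-1.86) = -1.116 pp.
Output growth = 2.28 + 1.356 = 3.636%.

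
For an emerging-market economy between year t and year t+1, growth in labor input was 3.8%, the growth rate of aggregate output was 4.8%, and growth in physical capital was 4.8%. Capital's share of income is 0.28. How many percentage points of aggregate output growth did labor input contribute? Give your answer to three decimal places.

2.736 pp

Labor's share = 1 − 0.28 = 0.72.
Contribution = share × growth = 0.72 × 3.8 = 2.736 pp.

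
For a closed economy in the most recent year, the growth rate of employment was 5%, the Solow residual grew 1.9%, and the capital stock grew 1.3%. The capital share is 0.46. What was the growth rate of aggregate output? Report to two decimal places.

5.20%

Labor's share = 1 − 0.46 = 0.54.
The capital stock: 0.46 × 1.3 = 0.598 pp.
Employment: 0.54 × 5 = 2.7 pp.
Output growth = 1.9 + 3.298 = 5.198%.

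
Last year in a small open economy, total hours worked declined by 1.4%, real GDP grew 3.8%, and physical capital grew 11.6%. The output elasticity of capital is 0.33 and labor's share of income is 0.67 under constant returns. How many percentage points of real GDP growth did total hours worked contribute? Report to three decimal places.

Labor's share = 1 − 0.33 = 0.67.
Contribution = share × growth = 0.67 × (-1.4) = -0.938 pp.

-0.938 pp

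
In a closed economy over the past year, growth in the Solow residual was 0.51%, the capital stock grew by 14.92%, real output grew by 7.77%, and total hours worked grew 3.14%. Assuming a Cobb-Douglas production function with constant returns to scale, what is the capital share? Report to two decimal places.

gY = gA + α·gK + (1−α)·gL, so gY − gA − gL = α(gK − gL).
7.77 − 0.51 − 3.14 = α × (14.92 − 3.14).
4.12 = 11.78 α, so α = 0.3497.

0.35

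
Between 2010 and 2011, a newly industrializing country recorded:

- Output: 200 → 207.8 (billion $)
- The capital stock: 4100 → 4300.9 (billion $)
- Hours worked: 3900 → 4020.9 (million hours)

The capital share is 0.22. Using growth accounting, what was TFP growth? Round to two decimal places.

Output growth = (207.8 − 200) / 200 = 3.9%.
The capital stock growth = (4300.9 − 4100) / 4100 = 4.9%.
Hours worked growth = (4020.9 − 3900) / 3900 = 3.1%.
Labor's share = 1 − 0.22 = 0.78.
The capital stock: 0.22 × 4.9 = 1.078 pp.
Hours worked: 0.78 × 3.1 = 2.418 pp.
TFP growth = 3.9 − 3.496 = 0.404%.

0.40%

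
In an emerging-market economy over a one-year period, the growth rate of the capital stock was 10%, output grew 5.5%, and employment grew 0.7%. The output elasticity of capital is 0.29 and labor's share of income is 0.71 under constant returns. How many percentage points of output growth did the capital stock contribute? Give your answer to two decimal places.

2.90

Contribution = share × growth = 0.29 × 10 = 2.9 pp.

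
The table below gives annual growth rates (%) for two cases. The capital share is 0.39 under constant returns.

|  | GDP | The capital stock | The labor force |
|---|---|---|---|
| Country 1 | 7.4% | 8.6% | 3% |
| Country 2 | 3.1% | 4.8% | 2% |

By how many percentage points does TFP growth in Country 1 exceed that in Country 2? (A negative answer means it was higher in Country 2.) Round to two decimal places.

2.21 percentage points

Labor's share = 1 − 0.39 = 0.61.
Country 1: TFP = 7.4 − 3.354 − 1.83 = 2.216%.
Country 2: TFP = 3.1 − 1.872 − 1.22 = 0.008%.
Difference = 2.216 − (0.008) = 2.208 pp.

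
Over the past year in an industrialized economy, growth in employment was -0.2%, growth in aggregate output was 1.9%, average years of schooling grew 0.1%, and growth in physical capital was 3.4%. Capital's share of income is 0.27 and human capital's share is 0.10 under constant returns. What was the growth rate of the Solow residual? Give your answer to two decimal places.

The Solow residual growth was 1.10%.

Labor's share = 1 − 0.27 − 0.1 = 0.63.
Physical capital: 0.27 × 3.4 = 0.918 pp.
Average years of schooling: 0.1 × 0.1 = 0.01 pp.
Employment: 0.63 × (-0.2) = -0.126 pp.
TFP growth = 1.9 − 0.802 = 1.098%.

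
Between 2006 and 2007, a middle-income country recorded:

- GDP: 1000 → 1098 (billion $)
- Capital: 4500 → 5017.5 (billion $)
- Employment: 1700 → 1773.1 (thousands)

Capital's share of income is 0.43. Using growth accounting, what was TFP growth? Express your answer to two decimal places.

GDP growth = (1098 − 1000) / 1000 = 9.8%.
Capital growth = (5017.5 − 4500) / 4500 = 11.5%.
Employment growth = (1773.1 − 1700) / 1700 = 4.3%.
Labor's share = 1 − 0.43 = 0.57.
Capital: 0.43 × 11.5 = 4.945 pp.
Employment: 0.57 × 4.3 = 2.451 pp.
TFP growth = 9.8 − 7.396 = 2.404%.

2.40%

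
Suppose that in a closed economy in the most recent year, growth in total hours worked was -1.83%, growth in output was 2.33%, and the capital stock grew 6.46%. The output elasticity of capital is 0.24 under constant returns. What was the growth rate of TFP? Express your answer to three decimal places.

Labor's share = 1 − 0.24 = 0.76.
The capital stock: 0.24 × 6.46 = 1.5504 pp.
Total hours worked: 0.76 × (-1.83) = -1.3908 pp.
TFP growth = 2.33 − 0.1596 = 2.1704%.

2.170%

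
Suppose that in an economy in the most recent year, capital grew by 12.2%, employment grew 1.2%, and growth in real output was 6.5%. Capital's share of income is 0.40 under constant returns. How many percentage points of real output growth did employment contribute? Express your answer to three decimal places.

Labor's share = 1 − 0.4 = 0.6.
Contribution = share × growth = 0.6 × 1.2 = 0.72 pp.

0.720 pp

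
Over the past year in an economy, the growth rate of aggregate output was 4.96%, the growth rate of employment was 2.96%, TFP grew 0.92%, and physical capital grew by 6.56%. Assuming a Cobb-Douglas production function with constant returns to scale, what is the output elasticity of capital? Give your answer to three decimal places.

α = 0.300

gY = gA + α·gK + (1−α)·gL, so gY − gA − gL = α(gK − gL).
4.96 − 0.92 − 2.96 = α × (6.56 − 2.96).
1.08 = 3.6 α, so α = 0.3.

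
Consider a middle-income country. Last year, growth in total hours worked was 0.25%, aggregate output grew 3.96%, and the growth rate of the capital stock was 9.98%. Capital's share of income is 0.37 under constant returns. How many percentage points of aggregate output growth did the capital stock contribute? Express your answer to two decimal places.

Contribution = share × growth = 0.37 × 9.98 = 3.6926 pp.

3.69 percentage points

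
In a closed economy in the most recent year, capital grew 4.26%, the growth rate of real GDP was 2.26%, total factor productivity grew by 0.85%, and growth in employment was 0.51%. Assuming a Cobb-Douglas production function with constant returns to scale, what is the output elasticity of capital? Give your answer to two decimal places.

α = 0.24

gY = gA + α·gK + (1−α)·gL, so gY − gA − gL = α(gK − gL).
2.26 − 0.85 − 0.51 = α × (4.26 − 0.51).
0.9 = 3.75 α, so α = 0.24.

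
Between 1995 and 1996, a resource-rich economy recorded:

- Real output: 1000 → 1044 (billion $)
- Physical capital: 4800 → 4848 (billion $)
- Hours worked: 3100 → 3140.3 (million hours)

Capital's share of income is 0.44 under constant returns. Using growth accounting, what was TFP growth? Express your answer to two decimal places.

3.23%

Real output growth = (1044 − 1000) / 1000 = 4.4%.
Physical capital growth = (4848 − 4800) / 4800 = 1%.
Hours worked growth = (3140.3 − 3100) / 3100 = 1.3%.
Labor's share = 1 − 0.44 = 0.56.
Physical capital: 0.44 × 1 = 0.44 pp.
Hours worked: 0.56 × 1.3 = 0.728 pp.
TFP growth = 4.4 − 1.168 = 3.232%.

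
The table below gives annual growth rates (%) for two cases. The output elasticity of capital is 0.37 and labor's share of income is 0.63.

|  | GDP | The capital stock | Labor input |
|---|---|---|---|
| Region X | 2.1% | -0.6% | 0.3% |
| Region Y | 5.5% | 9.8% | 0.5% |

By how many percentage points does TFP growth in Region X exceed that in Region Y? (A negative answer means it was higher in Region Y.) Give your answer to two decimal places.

Labor's share = 1 − 0.37 = 0.63.
Region X: TFP = 2.1 + 0.222 − 0.189 = 2.133%.
Region Y: TFP = 5.5 − 3.626 − 0.315 = 1.559%.
Difference = 2.133 − (1.559) = 0.574 pp.

0.57 percentage points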